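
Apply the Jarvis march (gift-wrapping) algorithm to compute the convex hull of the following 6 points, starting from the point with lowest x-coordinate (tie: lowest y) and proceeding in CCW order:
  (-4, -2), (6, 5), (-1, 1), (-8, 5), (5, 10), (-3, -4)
Hull (CCW) = [(-8, 5), (-3, -4), (6, 5), (5, 10)]

Jarvis march: at each step, from the current hull vertex p, select the next vertex q as the point such that every other point lies strictly to the left of (or on) the directed line p → q. (Equivalently: for every other point r, the cross product (q − p) × (r − p) ≥ 0.)
Starting point (lowest x, tie lowest y): (-8, 5). Wrap until returning to start. Resulting hull: (-8, 5), (-3, -4), (6, 5), (5, 10).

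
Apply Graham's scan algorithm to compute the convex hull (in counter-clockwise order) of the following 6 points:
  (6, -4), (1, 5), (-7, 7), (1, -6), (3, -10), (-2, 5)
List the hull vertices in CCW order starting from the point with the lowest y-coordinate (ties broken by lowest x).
Hull (CCW) = [(3, -10), (6, -4), (1, 5), (-7, 7)]

Graham scan procedure:
  1. Find the pivot p₀ = point with lowest y (tie → lowest x): (3, -10).
  2. Sort the remaining points by polar angle around p₀.
  3. Walk through sorted points, maintaining a stack; pop the top while the last three entries make a non-left turn (cross product ≤ 0).
  4. Final stack is the convex hull in CCW order: (3, -10), (6, -4), (1, 5), (-7, 7).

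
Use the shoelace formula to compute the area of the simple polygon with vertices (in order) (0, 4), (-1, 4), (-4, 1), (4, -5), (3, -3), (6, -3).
Area = 71/2

Shoelace formula: Area = (1/2) |Σ_i (x_i · y_{i+1} − x_{i+1} · y_i)| (indices mod n). Compute each cross term:
  (0)(4) − (-1)(4) = 4
  (-1)(1) − (-4)(4) = 15
  (-4)(-5) − (4)(1) = 16
  (4)(-3) − (3)(-5) = 3
  (3)(-3) − (6)(-3) = 9
  (6)(4) − (0)(-3) = 24
Sum = 71, so (signed) Area = 71/2 = 71/2, |Area| = 71/2.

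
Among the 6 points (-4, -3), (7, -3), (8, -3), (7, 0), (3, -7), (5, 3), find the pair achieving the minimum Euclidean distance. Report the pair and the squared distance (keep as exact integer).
Pair = ((7, -3), (8, -3)); squared distance = 1

Compute all C(6, 2) = 15 pairwise squared distances (x_i − x_j)² + (y_i − y_j)². The minimum is 1, attained by the pair ((7, -3), (8, -3)).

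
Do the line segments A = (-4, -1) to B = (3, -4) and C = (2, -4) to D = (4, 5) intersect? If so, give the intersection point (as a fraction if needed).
Yes; intersection at (48/23, -83/23) (t = 20/23 on AB, s = 1/23 on CD)

Parametrize AB as A + t(B − A) = (-4 + 7 t, -1 + -3 t) and CD as C + s(D − C) = (2 + 2 s, -4 + 9 s). Solve the linear system for (t, s). Determinant = -69 ≠ 0, so a unique intersection of the containing lines exists. Solution: t = 20/23, s = 1/23 — both in [0, 1], so the segments cross. Intersection point: (48/23, -83/23).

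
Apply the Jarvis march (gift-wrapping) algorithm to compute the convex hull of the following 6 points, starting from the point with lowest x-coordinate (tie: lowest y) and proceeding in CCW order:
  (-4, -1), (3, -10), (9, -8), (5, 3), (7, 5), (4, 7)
Hull (CCW) = [(-4, -1), (3, -10), (9, -8), (7, 5), (4, 7)]

Jarvis march: at each step, from the current hull vertex p, select the next vertex q as the point such that every other point lies strictly to the left of (or on) the directed line p → q. (Equivalently: for every other point r, the cross product (q − p) × (r − p) ≥ 0.)
Starting point (lowest x, tie lowest y): (-4, -1). Wrap until returning to start. Resulting hull: (-4, -1), (3, -10), (9, -8), (7, 5), (4, 7).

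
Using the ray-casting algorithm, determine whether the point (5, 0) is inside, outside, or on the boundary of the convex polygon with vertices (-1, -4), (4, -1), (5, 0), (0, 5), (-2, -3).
The point (5, 0) lies on the polygon boundary

Boundary check: the query satisfies the collinearity and bounding-box conditions for some polygon edge, so it lies exactly on the boundary.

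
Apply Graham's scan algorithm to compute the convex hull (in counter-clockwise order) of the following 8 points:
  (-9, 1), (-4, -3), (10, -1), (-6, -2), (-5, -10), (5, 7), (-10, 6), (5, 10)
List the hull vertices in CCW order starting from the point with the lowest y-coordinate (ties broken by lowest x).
Hull (CCW) = [(-5, -10), (10, -1), (5, 10), (-10, 6), (-9, 1)]

Graham scan procedure:
  1. Find the pivot p₀ = point with lowest y (tie → lowest x): (-5, -10).
  2. Sort the remaining points by polar angle around p₀.
  3. Walk through sorted points, maintaining a stack; pop the top while the last three entries make a non-left turn (cross product ≤ 0).
  4. Final stack is the convex hull in CCW order: (-5, -10), (10, -1), (5, 10), (-10, 6), (-9, 1).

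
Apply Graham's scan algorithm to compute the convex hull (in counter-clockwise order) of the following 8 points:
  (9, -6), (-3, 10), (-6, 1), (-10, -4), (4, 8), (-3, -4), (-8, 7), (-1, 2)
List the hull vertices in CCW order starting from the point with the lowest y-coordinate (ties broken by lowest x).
Hull (CCW) = [(9, -6), (4, 8), (-3, 10), (-8, 7), (-10, -4)]

Graham scan procedure:
  1. Find the pivot p₀ = point with lowest y (tie → lowest x): (9, -6).
  2. Sort the remaining points by polar angle around p₀.
  3. Walk through sorted points, maintaining a stack; pop the top while the last three entries make a non-left turn (cross product ≤ 0).
  4. Final stack is the convex hull in CCW order: (9, -6), (4, 8), (-3, 10), (-8, 7), (-10, -4).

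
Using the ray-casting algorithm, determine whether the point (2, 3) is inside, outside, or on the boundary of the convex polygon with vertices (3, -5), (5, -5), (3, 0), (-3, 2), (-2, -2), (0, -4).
The point (2, 3) lies strictly outside the polygon

Cast a horizontal ray to the right from the query point and count how many polygon edges it crosses (each edge strictly once or zero times, handled with the usual half-open convention). 
Parity of crossings → even ⇒ outside.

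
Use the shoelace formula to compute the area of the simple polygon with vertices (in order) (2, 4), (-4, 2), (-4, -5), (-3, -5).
Area = 51/2

Shoelace formula: Area = (1/2) |Σ_i (x_i · y_{i+1} − x_{i+1} · y_i)| (indices mod n). Compute each cross term:
  (2)(2) − (-4)(4) = 20
  (-4)(-5) − (-4)(2) = 28
  (-4)(-5) − (-3)(-5) = 5
  (-3)(4) − (2)(-5) = -2
Sum = 51, so (signed) Area = 51/2 = 51/2, |Area| = 51/2.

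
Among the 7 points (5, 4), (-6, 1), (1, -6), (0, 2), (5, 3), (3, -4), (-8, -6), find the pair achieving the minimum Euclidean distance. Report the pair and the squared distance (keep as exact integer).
Pair = ((5, 4), (5, 3)); squared distance = 1

Compute all C(7, 2) = 21 pairwise squared distances (x_i − x_j)² + (y_i − y_j)². The minimum is 1, attained by the pair ((5, 4), (5, 3)).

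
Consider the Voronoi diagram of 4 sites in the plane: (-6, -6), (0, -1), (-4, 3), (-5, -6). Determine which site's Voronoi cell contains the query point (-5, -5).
Nearest site = (-5, -6)

The Voronoi cell of site s contains exactly those query points closer to s than to any other site. Compute squared distances from q = (-5, -5) to each site:
  (-5 − -5)² + (-6 − -5)² = 1
  (-6 − -5)² + (-6 − -5)² = 2
  (0 − -5)² + (-1 − -5)² = 41
  (-4 − -5)² + (3 − -5)² = 65
Minimum is attained by (-5, -6), so q lies in its Voronoi cell.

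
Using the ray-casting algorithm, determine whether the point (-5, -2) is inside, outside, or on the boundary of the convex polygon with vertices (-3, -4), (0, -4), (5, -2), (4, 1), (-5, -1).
The point (-5, -2) lies strictly outside the polygon

Cast a horizontal ray to the right from the query point and count how many polygon edges it crosses (each edge strictly once or zero times, handled with the usual half-open convention). 
Parity of crossings → even ⇒ outside.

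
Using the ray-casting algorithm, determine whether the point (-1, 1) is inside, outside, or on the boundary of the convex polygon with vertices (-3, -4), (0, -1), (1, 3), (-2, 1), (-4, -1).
The point (-1, 1) lies strictly inside the polygon

Cast a horizontal ray to the right from the query point and count how many polygon edges it crosses (each edge strictly once or zero times, handled with the usual half-open convention). 
Parity of crossings → odd ⇒ inside.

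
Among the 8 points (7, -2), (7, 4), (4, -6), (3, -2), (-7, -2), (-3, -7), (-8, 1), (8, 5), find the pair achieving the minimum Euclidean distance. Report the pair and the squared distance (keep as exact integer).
Pair = ((7, 4), (8, 5)); squared distance = 2

Compute all C(8, 2) = 28 pairwise squared distances (x_i − x_j)² + (y_i − y_j)². The minimum is 2, attained by the pair ((7, 4), (8, 5)).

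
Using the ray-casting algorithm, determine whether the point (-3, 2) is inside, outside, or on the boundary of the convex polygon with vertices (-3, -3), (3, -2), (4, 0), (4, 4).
The point (-3, 2) lies strictly outside the polygon

Cast a horizontal ray to the right from the query point and count how many polygon edges it crosses (each edge strictly once or zero times, handled with the usual half-open convention). 
Parity of crossings → even ⇒ outside.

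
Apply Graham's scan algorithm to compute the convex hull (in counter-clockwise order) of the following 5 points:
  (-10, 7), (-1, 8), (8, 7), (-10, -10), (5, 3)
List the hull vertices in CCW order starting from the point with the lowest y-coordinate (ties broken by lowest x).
Hull (CCW) = [(-10, -10), (5, 3), (8, 7), (-1, 8), (-10, 7)]

Graham scan procedure:
  1. Find the pivot p₀ = point with lowest y (tie → lowest x): (-10, -10).
  2. Sort the remaining points by polar angle around p₀.
  3. Walk through sorted points, maintaining a stack; pop the top while the last three entries make a non-left turn (cross product ≤ 0).
  4. Final stack is the convex hull in CCW order: (-10, -10), (5, 3), (8, 7), (-1, 8), (-10, 7).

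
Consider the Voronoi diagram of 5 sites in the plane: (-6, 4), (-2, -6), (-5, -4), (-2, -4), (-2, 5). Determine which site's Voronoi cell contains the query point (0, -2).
Nearest site = (-2, -4)

The Voronoi cell of site s contains exactly those query points closer to s than to any other site. Compute squared distances from q = (0, -2) to each site:
  (-2 − 0)² + (-4 − -2)² = 8
  (-2 − 0)² + (-6 − -2)² = 20
  (-5 − 0)² + (-4 − -2)² = 29
  (-2 − 0)² + (5 − -2)² = 53
  (-6 − 0)² + (4 − -2)² = 72
Minimum is attained by (-2, -4), so q lies in its Voronoi cell.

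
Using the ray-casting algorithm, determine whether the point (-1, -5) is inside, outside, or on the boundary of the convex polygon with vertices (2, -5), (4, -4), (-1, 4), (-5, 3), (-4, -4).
The point (-1, -5) lies strictly outside the polygon

Cast a horizontal ray to the right from the query point and count how many polygon edges it crosses (each edge strictly once or zero times, handled with the usual half-open convention). 
Parity of crossings → even ⇒ outside.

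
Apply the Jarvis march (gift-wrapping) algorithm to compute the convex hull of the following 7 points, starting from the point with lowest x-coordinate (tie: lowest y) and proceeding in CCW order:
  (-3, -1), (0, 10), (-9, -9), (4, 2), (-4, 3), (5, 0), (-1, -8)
Hull (CCW) = [(-9, -9), (-1, -8), (5, 0), (0, 10), (-4, 3)]

Jarvis march: at each step, from the current hull vertex p, select the next vertex q as the point such that every other point lies strictly to the left of (or on) the directed line p → q. (Equivalently: for every other point r, the cross product (q − p) × (r − p) ≥ 0.)
Starting point (lowest x, tie lowest y): (-9, -9). Wrap until returning to start. Resulting hull: (-9, -9), (-1, -8), (5, 0), (0, 10), (-4, 3).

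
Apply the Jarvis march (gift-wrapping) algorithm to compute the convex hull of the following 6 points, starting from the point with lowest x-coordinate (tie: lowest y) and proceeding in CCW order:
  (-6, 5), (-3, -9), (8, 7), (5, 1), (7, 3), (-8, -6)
Hull (CCW) = [(-8, -6), (-3, -9), (7, 3), (8, 7), (-6, 5)]

Jarvis march: at each step, from the current hull vertex p, select the next vertex q as the point such that every other point lies strictly to the left of (or on) the directed line p → q. (Equivalently: for every other point r, the cross product (q − p) × (r − p) ≥ 0.)
Starting point (lowest x, tie lowest y): (-8, -6). Wrap until returning to start. Resulting hull: (-8, -6), (-3, -9), (7, 3), (8, 7), (-6, 5).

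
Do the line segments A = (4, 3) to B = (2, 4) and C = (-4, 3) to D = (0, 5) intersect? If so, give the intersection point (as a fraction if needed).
No (intersection of containing lines falls outside at least one segment)

Parametrize and solve: t = 2, s = 1. At least one of these is outside [0, 1], so the segments do not intersect.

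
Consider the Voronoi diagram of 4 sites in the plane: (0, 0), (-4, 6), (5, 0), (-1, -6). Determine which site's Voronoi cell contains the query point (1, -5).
Nearest site = (-1, -6)

The Voronoi cell of site s contains exactly those query points closer to s than to any other site. Compute squared distances from q = (1, -5) to each site:
  (-1 − 1)² + (-6 − -5)² = 5
  (0 − 1)² + (0 − -5)² = 26
  (5 − 1)² + (0 − -5)² = 41
  (-4 − 1)² + (6 − -5)² = 146
Minimum is attained by (-1, -6), so q lies in its Voronoi cell.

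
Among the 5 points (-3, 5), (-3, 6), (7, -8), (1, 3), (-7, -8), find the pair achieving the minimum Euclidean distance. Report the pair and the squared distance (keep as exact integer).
Pair = ((-3, 5), (-3, 6)); squared distance = 1

Compute all C(5, 2) = 10 pairwise squared distances (x_i − x_j)² + (y_i − y_j)². The minimum is 1, attained by the pair ((-3, 5), (-3, 6)).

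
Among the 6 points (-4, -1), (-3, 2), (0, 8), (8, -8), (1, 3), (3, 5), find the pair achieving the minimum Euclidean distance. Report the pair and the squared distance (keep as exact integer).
Pair = ((1, 3), (3, 5)); squared distance = 8

Compute all C(6, 2) = 15 pairwise squared distances (x_i − x_j)² + (y_i − y_j)². The minimum is 8, attained by the pair ((1, 3), (3, 5)).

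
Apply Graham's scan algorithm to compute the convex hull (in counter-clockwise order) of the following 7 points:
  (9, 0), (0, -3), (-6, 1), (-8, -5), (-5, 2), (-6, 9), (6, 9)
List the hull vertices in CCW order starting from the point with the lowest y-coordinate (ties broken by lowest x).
Hull (CCW) = [(-8, -5), (0, -3), (9, 0), (6, 9), (-6, 9)]

Graham scan procedure:
  1. Find the pivot p₀ = point with lowest y (tie → lowest x): (-8, -5).
  2. Sort the remaining points by polar angle around p₀.
  3. Walk through sorted points, maintaining a stack; pop the top while the last three entries make a non-left turn (cross product ≤ 0).
  4. Final stack is the convex hull in CCW order: (-8, -5), (0, -3), (9, 0), (6, 9), (-6, 9).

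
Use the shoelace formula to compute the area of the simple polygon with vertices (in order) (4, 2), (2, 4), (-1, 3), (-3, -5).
Area = 25

Shoelace formula: Area = (1/2) |Σ_i (x_i · y_{i+1} − x_{i+1} · y_i)| (indices mod n). Compute each cross term:
  (4)(4) − (2)(2) = 12
  (2)(3) − (-1)(4) = 10
  (-1)(-5) − (-3)(3) = 14
  (-3)(2) − (4)(-5) = 14
Sum = 50, so (signed) Area = 50/2 = 25, |Area| = 25.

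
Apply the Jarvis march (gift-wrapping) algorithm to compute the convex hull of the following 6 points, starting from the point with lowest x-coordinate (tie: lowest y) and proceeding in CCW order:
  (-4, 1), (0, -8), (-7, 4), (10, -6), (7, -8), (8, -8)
Hull (CCW) = [(-7, 4), (0, -8), (8, -8), (10, -6)]

Jarvis march: at each step, from the current hull vertex p, select the next vertex q as the point such that every other point lies strictly to the left of (or on) the directed line p → q. (Equivalently: for every other point r, the cross product (q − p) × (r − p) ≥ 0.)
Starting point (lowest x, tie lowest y): (-7, 4). Wrap until returning to start. Resulting hull: (-7, 4), (0, -8), (8, -8), (10, -6).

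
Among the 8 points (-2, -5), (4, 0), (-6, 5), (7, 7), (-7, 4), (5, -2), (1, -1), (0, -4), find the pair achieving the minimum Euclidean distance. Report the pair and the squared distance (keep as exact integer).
Pair = ((-6, 5), (-7, 4)); squared distance = 2

Compute all C(8, 2) = 28 pairwise squared distances (x_i − x_j)² + (y_i − y_j)². The minimum is 2, attained by the pair ((-6, 5), (-7, 4)).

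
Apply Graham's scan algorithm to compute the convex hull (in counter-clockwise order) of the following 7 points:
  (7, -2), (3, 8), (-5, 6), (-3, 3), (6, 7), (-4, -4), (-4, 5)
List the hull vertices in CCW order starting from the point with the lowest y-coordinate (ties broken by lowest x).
Hull (CCW) = [(-4, -4), (7, -2), (6, 7), (3, 8), (-5, 6)]

Graham scan procedure:
  1. Find the pivot p₀ = point with lowest y (tie → lowest x): (-4, -4).
  2. Sort the remaining points by polar angle around p₀.
  3. Walk through sorted points, maintaining a stack; pop the top while the last three entries make a non-left turn (cross product ≤ 0).
  4. Final stack is the convex hull in CCW order: (-4, -4), (7, -2), (6, 7), (3, 8), (-5, 6).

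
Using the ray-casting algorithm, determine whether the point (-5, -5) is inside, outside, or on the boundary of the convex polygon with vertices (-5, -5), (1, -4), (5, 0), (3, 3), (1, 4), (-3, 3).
The point (-5, -5) lies on the polygon boundary

Boundary check: the query satisfies the collinearity and bounding-box conditions for some polygon edge, so it lies exactly on the boundary.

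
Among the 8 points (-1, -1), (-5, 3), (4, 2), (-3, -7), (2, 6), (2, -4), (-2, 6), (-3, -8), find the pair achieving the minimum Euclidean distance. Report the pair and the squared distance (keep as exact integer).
Pair = ((-3, -7), (-3, -8)); squared distance = 1

Compute all C(8, 2) = 28 pairwise squared distances (x_i − x_j)² + (y_i − y_j)². The minimum is 1, attained by the pair ((-3, -7), (-3, -8)).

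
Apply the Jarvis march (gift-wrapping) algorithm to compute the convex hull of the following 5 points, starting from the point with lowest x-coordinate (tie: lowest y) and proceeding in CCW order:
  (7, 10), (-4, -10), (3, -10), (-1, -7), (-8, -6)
Hull (CCW) = [(-8, -6), (-4, -10), (3, -10), (7, 10)]

Jarvis march: at each step, from the current hull vertex p, select the next vertex q as the point such that every other point lies strictly to the left of (or on) the directed line p → q. (Equivalently: for every other point r, the cross product (q − p) × (r − p) ≥ 0.)
Starting point (lowest x, tie lowest y): (-8, -6). Wrap until returning to start. Resulting hull: (-8, -6), (-4, -10), (3, -10), (7, 10).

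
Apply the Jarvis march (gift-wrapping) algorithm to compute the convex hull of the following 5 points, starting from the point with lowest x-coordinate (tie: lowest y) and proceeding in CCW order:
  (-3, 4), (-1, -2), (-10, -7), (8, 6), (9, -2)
Hull (CCW) = [(-10, -7), (9, -2), (8, 6), (-3, 4)]

Jarvis march: at each step, from the current hull vertex p, select the next vertex q as the point such that every other point lies strictly to the left of (or on) the directed line p → q. (Equivalently: for every other point r, the cross product (q − p) × (r − p) ≥ 0.)
Starting point (lowest x, tie lowest y): (-10, -7). Wrap until returning to start. Resulting hull: (-10, -7), (9, -2), (8, 6), (-3, 4).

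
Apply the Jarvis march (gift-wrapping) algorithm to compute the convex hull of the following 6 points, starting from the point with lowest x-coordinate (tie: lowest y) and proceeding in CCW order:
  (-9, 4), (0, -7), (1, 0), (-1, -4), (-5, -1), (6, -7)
Hull (CCW) = [(-9, 4), (-5, -1), (0, -7), (6, -7), (1, 0)]

Jarvis march: at each step, from the current hull vertex p, select the next vertex q as the point such that every other point lies strictly to the left of (or on) the directed line p → q. (Equivalently: for every other point r, the cross product (q − p) × (r − p) ≥ 0.)
Starting point (lowest x, tie lowest y): (-9, 4). Wrap until returning to start. Resulting hull: (-9, 4), (-5, -1), (0, -7), (6, -7), (1, 0).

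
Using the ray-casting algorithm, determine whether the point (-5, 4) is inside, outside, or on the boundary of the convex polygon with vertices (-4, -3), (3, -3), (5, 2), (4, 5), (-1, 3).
The point (-5, 4) lies strictly outside the polygon

Cast a horizontal ray to the right from the query point and count how many polygon edges it crosses (each edge strictly once or zero times, handled with the usual half-open convention). 
Parity of crossings → even ⇒ outside.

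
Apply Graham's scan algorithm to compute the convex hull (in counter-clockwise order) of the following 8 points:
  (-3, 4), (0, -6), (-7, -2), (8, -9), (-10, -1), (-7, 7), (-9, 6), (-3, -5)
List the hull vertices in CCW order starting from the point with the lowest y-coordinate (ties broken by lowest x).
Hull (CCW) = [(8, -9), (-3, 4), (-7, 7), (-9, 6), (-10, -1), (-3, -5)]

Graham scan procedure:
  1. Find the pivot p₀ = point with lowest y (tie → lowest x): (8, -9).
  2. Sort the remaining points by polar angle around p₀.
  3. Walk through sorted points, maintaining a stack; pop the top while the last three entries make a non-left turn (cross product ≤ 0).
  4. Final stack is the convex hull in CCW order: (8, -9), (-3, 4), (-7, 7), (-9, 6), (-10, -1), (-3, -5).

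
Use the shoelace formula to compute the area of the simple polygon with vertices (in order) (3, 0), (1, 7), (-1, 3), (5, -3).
Area = 14

Shoelace formula: Area = (1/2) |Σ_i (x_i · y_{i+1} − x_{i+1} · y_i)| (indices mod n). Compute each cross term:
  (3)(7) − (1)(0) = 21
  (1)(3) − (-1)(7) = 10
  (-1)(-3) − (5)(3) = -12
  (5)(0) − (3)(-3) = 9
Sum = 28, so (signed) Area = 28/2 = 14, |Area| = 14.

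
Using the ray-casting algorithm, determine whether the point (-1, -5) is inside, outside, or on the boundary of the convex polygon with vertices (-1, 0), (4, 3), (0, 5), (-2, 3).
The point (-1, -5) lies strictly outside the polygon

Cast a horizontal ray to the right from the query point and count how many polygon edges it crosses (each edge strictly once or zero times, handled with the usual half-open convention). 
Parity of crossings → even ⇒ outside.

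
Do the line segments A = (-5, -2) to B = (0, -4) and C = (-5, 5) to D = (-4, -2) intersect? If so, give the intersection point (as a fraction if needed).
No (intersection of containing lines falls outside at least one segment)

Parametrize and solve: t = 7/33, s = 35/33. At least one of these is outside [0, 1], so the segments do not intersect.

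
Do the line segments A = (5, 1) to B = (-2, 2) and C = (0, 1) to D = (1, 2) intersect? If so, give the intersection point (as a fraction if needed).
Yes; intersection at (5/8, 13/8) (t = 5/8 on AB, s = 5/8 on CD)

Parametrize AB as A + t(B − A) = (5 + -7 t, 1 + 1 t) and CD as C + s(D − C) = (0 + 1 s, 1 + 1 s). Solve the linear system for (t, s). Determinant = 8 ≠ 0, so a unique intersection of the containing lines exists. Solution: t = 5/8, s = 5/8 — both in [0, 1], so the segments cross. Intersection point: (5/8, 13/8).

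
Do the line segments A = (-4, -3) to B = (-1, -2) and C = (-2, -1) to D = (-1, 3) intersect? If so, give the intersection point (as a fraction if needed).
No (intersection of containing lines falls outside at least one segment)

Parametrize and solve: t = 6/11, s = -4/11. At least one of these is outside [0, 1], so the segments do not intersect.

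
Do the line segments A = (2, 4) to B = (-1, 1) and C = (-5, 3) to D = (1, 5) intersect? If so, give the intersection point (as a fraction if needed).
No (intersection of containing lines falls outside at least one segment)

Parametrize and solve: t = -2/3, s = 3/2. At least one of these is outside [0, 1], so the segments do not intersect.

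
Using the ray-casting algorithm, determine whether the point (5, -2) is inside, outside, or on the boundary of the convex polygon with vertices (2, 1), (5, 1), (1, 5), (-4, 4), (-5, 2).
The point (5, -2) lies strictly outside the polygon

Cast a horizontal ray to the right from the query point and count how many polygon edges it crosses (each edge strictly once or zero times, handled with the usual half-open convention). 
Parity of crossings → even ⇒ outside.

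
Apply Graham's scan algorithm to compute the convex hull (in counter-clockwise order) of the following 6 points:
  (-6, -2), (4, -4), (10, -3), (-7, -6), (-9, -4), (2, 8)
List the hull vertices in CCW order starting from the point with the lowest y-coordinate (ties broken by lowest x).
Hull (CCW) = [(-7, -6), (10, -3), (2, 8), (-9, -4)]

Graham scan procedure:
  1. Find the pivot p₀ = point with lowest y (tie → lowest x): (-7, -6).
  2. Sort the remaining points by polar angle around p₀.
  3. Walk through sorted points, maintaining a stack; pop the top while the last three entries make a non-left turn (cross product ≤ 0).
  4. Final stack is the convex hull in CCW order: (-7, -6), (10, -3), (2, 8), (-9, -4).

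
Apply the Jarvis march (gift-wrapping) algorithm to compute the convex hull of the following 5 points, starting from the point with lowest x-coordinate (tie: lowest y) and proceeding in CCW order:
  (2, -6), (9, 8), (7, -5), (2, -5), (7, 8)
Hull (CCW) = [(2, -6), (7, -5), (9, 8), (7, 8), (2, -5)]

Jarvis march: at each step, from the current hull vertex p, select the next vertex q as the point such that every other point lies strictly to the left of (or on) the directed line p → q. (Equivalently: for every other point r, the cross product (q − p) × (r − p) ≥ 0.)
Starting point (lowest x, tie lowest y): (2, -6). Wrap until returning to start. Resulting hull: (2, -6), (7, -5), (9, 8), (7, 8), (2, -5).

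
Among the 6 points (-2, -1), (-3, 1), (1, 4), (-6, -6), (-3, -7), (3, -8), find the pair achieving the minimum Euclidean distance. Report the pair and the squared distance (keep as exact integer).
Pair = ((-2, -1), (-3, 1)); squared distance = 5

Compute all C(6, 2) = 15 pairwise squared distances (x_i − x_j)² + (y_i − y_j)². The minimum is 5, attained by the pair ((-2, -1), (-3, 1)).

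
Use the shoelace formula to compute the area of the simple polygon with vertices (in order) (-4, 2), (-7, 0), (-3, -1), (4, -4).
Area = 29/2

Shoelace formula: Area = (1/2) |Σ_i (x_i · y_{i+1} − x_{i+1} · y_i)| (indices mod n). Compute each cross term:
  (-4)(0) − (-7)(2) = 14
  (-7)(-1) − (-3)(0) = 7
  (-3)(-4) − (4)(-1) = 16
  (4)(2) − (-4)(-4) = -8
Sum = 29, so (signed) Area = 29/2 = 29/2, |Area| = 29/2.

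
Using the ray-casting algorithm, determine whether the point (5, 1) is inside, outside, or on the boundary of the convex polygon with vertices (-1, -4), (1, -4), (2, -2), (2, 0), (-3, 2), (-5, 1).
The point (5, 1) lies strictly outside the polygon

Cast a horizontal ray to the right from the query point and count how many polygon edges it crosses (each edge strictly once or zero times, handled with the usual half-open convention). 
Parity of crossings → even ⇒ outside.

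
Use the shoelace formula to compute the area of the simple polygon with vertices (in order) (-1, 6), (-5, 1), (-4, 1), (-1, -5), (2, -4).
Area = 71/2

Shoelace formula: Area = (1/2) |Σ_i (x_i · y_{i+1} − x_{i+1} · y_i)| (indices mod n). Compute each cross term:
  (-1)(1) − (-5)(6) = 29
  (-5)(1) − (-4)(1) = -1
  (-4)(-5) − (-1)(1) = 21
  (-1)(-4) − (2)(-5) = 14
  (2)(6) − (-1)(-4) = 8
Sum = 71, so (signed) Area = 71/2 = 71/2, |Area| = 71/2.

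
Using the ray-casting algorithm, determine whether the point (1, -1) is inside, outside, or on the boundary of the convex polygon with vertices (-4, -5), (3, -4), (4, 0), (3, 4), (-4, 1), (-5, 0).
The point (1, -1) lies strictly inside the polygon

Cast a horizontal ray to the right from the query point and count how many polygon edges it crosses (each edge strictly once or zero times, handled with the usual half-open convention). 
Parity of crossings → odd ⇒ inside.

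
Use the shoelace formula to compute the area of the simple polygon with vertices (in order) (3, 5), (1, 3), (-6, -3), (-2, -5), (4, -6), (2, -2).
Area = 95/2

Shoelace formula: Area = (1/2) |Σ_i (x_i · y_{i+1} − x_{i+1} · y_i)| (indices mod n). Compute each cross term:
  (3)(3) − (1)(5) = 4
  (1)(-3) − (-6)(3) = 15
  (-6)(-5) − (-2)(-3) = 24
  (-2)(-6) − (4)(-5) = 32
  (4)(-2) − (2)(-6) = 4
  (2)(5) − (3)(-2) = 16
Sum = 95, so (signed) Area = 95/2 = 95/2, |Area| = 95/2.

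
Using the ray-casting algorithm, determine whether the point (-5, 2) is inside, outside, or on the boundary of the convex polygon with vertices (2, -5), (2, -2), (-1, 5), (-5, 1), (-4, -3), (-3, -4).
The point (-5, 2) lies strictly outside the polygon

Cast a horizontal ray to the right from the query point and count how many polygon edges it crosses (each edge strictly once or zero times, handled with the usual half-open convention). 
Parity of crossings → even ⇒ outside.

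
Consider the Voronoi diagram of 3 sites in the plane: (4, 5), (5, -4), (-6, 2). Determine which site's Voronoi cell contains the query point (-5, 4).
Nearest site = (-6, 2)

The Voronoi cell of site s contains exactly those query points closer to s than to any other site. Compute squared distances from q = (-5, 4) to each site:
  (-6 − -5)² + (2 − 4)² = 5
  (4 − -5)² + (5 − 4)² = 82
  (5 − -5)² + (-4 − 4)² = 164
Minimum is attained by (-6, 2), so q lies in its Voronoi cell.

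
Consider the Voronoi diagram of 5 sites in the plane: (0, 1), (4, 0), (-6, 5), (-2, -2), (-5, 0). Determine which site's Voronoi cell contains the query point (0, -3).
Nearest site = (-2, -2)

The Voronoi cell of site s contains exactly those query points closer to s than to any other site. Compute squared distances from q = (0, -3) to each site:
  (-2 − 0)² + (-2 − -3)² = 5
  (0 − 0)² + (1 − -3)² = 16
  (4 − 0)² + (0 − -3)² = 25
  (-5 − 0)² + (0 − -3)² = 34
  (-6 − 0)² + (5 − -3)² = 100
Minimum is attained by (-2, -2), so q lies in its Voronoi cell.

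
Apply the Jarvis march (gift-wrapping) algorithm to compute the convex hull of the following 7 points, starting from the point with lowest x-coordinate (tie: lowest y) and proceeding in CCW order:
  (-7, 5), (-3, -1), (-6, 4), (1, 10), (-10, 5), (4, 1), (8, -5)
Hull (CCW) = [(-10, 5), (-3, -1), (8, -5), (1, 10)]

Jarvis march: at each step, from the current hull vertex p, select the next vertex q as the point such that every other point lies strictly to the left of (or on) the directed line p → q. (Equivalently: for every other point r, the cross product (q − p) × (r − p) ≥ 0.)
Starting point (lowest x, tie lowest y): (-10, 5). Wrap until returning to start. Resulting hull: (-10, 5), (-3, -1), (8, -5), (1, 10).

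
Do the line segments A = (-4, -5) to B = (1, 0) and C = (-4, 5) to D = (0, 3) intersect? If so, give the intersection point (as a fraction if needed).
No (intersection of containing lines falls outside at least one segment)

Parametrize and solve: t = 4/3, s = 5/3. At least one of these is outside [0, 1], so the segments do not intersect.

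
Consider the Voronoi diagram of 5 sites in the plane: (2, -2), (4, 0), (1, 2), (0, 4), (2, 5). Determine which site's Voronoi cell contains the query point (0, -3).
Nearest site = (2, -2)

The Voronoi cell of site s contains exactly those query points closer to s than to any other site. Compute squared distances from q = (0, -3) to each site:
  (2 − 0)² + (-2 − -3)² = 5
  (4 − 0)² + (0 − -3)² = 25
  (1 − 0)² + (2 − -3)² = 26
  (0 − 0)² + (4 − -3)² = 49
  (2 − 0)² + (5 − -3)² = 68
Minimum is attained by (2, -2), so q lies in its Voronoi cell.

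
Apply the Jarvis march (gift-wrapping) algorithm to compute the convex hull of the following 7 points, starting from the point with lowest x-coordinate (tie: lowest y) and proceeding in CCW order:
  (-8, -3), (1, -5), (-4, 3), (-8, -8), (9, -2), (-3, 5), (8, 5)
Hull (CCW) = [(-8, -8), (1, -5), (9, -2), (8, 5), (-3, 5), (-8, -3)]

Jarvis march: at each step, from the current hull vertex p, select the next vertex q as the point such that every other point lies strictly to the left of (or on) the directed line p → q. (Equivalently: for every other point r, the cross product (q − p) × (r − p) ≥ 0.)
Starting point (lowest x, tie lowest y): (-8, -8). Wrap until returning to start. Resulting hull: (-8, -8), (1, -5), (9, -2), (8, 5), (-3, 5), (-8, -3).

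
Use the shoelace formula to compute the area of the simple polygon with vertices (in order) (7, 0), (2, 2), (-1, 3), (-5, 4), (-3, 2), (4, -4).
Area = 67/2

Shoelace formula: Area = (1/2) |Σ_i (x_i · y_{i+1} − x_{i+1} · y_i)| (indices mod n). Compute each cross term:
  (7)(2) − (2)(0) = 14
  (2)(3) − (-1)(2) = 8
  (-1)(4) − (-5)(3) = 11
  (-5)(2) − (-3)(4) = 2
  (-3)(-4) − (4)(2) = 4
  (4)(0) − (7)(-4) = 28
Sum = 67, so (signed) Area = 67/2 = 67/2, |Area| = 67/2.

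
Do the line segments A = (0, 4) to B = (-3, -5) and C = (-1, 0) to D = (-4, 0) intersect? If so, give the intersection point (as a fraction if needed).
Yes; intersection at (-4/3, 0) (t = 4/9 on AB, s = 1/9 on CD)

Parametrize AB as A + t(B − A) = (0 + -3 t, 4 + -9 t) and CD as C + s(D − C) = (-1 + -3 s, 0 + 0 s). Solve the linear system for (t, s). Determinant = 27 ≠ 0, so a unique intersection of the containing lines exists. Solution: t = 4/9, s = 1/9 — both in [0, 1], so the segments cross. Intersection point: (-4/3, 0).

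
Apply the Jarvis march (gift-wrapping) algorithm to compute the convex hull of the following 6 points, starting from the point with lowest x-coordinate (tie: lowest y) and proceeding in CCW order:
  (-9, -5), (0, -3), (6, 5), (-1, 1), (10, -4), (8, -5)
Hull (CCW) = [(-9, -5), (8, -5), (10, -4), (6, 5), (-1, 1)]

Jarvis march: at each step, from the current hull vertex p, select the next vertex q as the point such that every other point lies strictly to the left of (or on) the directed line p → q. (Equivalently: for every other point r, the cross product (q − p) × (r − p) ≥ 0.)
Starting point (lowest x, tie lowest y): (-9, -5). Wrap until returning to start. Resulting hull: (-9, -5), (8, -5), (10, -4), (6, 5), (-1, 1).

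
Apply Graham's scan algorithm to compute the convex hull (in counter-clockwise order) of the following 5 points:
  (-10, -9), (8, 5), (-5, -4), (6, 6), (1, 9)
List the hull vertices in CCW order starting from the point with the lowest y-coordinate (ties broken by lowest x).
Hull (CCW) = [(-10, -9), (8, 5), (1, 9)]

Graham scan procedure:
  1. Find the pivot p₀ = point with lowest y (tie → lowest x): (-10, -9).
  2. Sort the remaining points by polar angle around p₀.
  3. Walk through sorted points, maintaining a stack; pop the top while the last three entries make a non-left turn (cross product ≤ 0).
  4. Final stack is the convex hull in CCW order: (-10, -9), (8, 5), (1, 9).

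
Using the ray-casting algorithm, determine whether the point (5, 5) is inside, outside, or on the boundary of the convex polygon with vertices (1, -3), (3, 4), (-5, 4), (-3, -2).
The point (5, 5) lies strictly outside the polygon

Cast a horizontal ray to the right from the query point and count how many polygon edges it crosses (each edge strictly once or zero times, handled with the usual half-open convention). 
Parity of crossings → even ⇒ outside.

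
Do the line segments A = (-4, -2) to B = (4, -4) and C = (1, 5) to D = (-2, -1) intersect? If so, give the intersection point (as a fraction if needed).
No (intersection of containing lines falls outside at least one segment)

Parametrize and solve: t = 1/6, s = 11/9. At least one of these is outside [0, 1], so the segments do not intersect.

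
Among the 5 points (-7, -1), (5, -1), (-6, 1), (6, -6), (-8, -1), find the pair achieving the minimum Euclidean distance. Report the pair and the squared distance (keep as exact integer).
Pair = ((-7, -1), (-8, -1)); squared distance = 1

Compute all C(5, 2) = 10 pairwise squared distances (x_i − x_j)² + (y_i − y_j)². The minimum is 1, attained by the pair ((-7, -1), (-8, -1)).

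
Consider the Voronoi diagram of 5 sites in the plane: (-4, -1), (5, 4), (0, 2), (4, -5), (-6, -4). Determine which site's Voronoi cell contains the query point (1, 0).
Nearest site = (0, 2)

The Voronoi cell of site s contains exactly those query points closer to s than to any other site. Compute squared distances from q = (1, 0) to each site:
  (0 − 1)² + (2 − 0)² = 5
  (-4 − 1)² + (-1 − 0)² = 26
  (5 − 1)² + (4 − 0)² = 32
  (4 − 1)² + (-5 − 0)² = 34
  (-6 − 1)² + (-4 − 0)² = 65
Minimum is attained by (0, 2), so q lies in its Voronoi cell.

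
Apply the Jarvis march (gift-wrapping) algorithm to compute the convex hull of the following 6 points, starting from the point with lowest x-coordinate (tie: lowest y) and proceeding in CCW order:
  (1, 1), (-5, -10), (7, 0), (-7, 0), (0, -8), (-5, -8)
Hull (CCW) = [(-7, 0), (-5, -10), (0, -8), (7, 0), (1, 1)]

Jarvis march: at each step, from the current hull vertex p, select the next vertex q as the point such that every other point lies strictly to the left of (or on) the directed line p → q. (Equivalently: for every other point r, the cross product (q − p) × (r − p) ≥ 0.)
Starting point (lowest x, tie lowest y): (-7, 0). Wrap until returning to start. Resulting hull: (-7, 0), (-5, -10), (0, -8), (7, 0), (1, 1).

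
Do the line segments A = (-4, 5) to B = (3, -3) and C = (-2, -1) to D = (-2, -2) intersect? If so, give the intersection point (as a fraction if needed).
No (intersection of containing lines falls outside at least one segment)

Parametrize and solve: t = 2/7, s = -26/7. At least one of these is outside [0, 1], so the segments do not intersect.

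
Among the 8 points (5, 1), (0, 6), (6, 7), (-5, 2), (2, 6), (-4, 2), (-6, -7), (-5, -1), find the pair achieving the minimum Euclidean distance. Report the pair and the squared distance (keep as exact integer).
Pair = ((-5, 2), (-4, 2)); squared distance = 1

Compute all C(8, 2) = 28 pairwise squared distances (x_i − x_j)² + (y_i − y_j)². The minimum is 1, attained by the pair ((-5, 2), (-4, 2)).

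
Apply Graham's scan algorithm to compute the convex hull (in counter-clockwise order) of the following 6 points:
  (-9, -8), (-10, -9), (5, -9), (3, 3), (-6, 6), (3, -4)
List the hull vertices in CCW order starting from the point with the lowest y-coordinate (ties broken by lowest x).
Hull (CCW) = [(-10, -9), (5, -9), (3, 3), (-6, 6)]

Graham scan procedure:
  1. Find the pivot p₀ = point with lowest y (tie → lowest x): (-10, -9).
  2. Sort the remaining points by polar angle around p₀.
  3. Walk through sorted points, maintaining a stack; pop the top while the last three entries make a non-left turn (cross product ≤ 0).
  4. Final stack is the convex hull in CCW order: (-10, -9), (5, -9), (3, 3), (-6, 6).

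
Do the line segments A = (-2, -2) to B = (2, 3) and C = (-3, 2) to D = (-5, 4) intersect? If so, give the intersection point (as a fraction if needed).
No (intersection of containing lines falls outside at least one segment)

Parametrize and solve: t = 1/3, s = -7/6. At least one of these is outside [0, 1], so the segments do not intersect.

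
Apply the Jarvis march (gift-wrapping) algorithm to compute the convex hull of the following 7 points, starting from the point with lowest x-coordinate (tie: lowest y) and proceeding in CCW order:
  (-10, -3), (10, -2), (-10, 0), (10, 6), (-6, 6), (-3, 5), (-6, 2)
Hull (CCW) = [(-10, -3), (10, -2), (10, 6), (-6, 6), (-10, 0)]

Jarvis march: at each step, from the current hull vertex p, select the next vertex q as the point such that every other point lies strictly to the left of (or on) the directed line p → q. (Equivalently: for every other point r, the cross product (q − p) × (r − p) ≥ 0.)
Starting point (lowest x, tie lowest y): (-10, -3). Wrap until returning to start. Resulting hull: (-10, -3), (10, -2), (10, 6), (-6, 6), (-10, 0).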